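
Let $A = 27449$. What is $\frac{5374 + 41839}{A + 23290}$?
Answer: $\frac{47213}{50739} \approx 0.93051$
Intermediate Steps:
$\frac{5374 + 41839}{A + 23290} = \frac{5374 + 41839}{27449 + 23290} = \frac{47213}{50739}$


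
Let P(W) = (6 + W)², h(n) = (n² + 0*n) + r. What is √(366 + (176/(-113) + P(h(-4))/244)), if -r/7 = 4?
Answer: √17322929267/6893 ≈ 19.094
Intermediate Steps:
r = -28 (r = -7*4 = -28)
h(n) = -28 + n² (h(n) = (n² + 0*n) - 28 = (n² + 0) - 28 = n² - 28 = -28 + n²)
√(366 + (176/(-113) + P(h(-4))/244)) = √(366 + (176/(-113) + (6 + (-28 + (-4)²))²/244)) = √(366 + (176*(-1/113) + (6 + (-28 + 16))²*(1/244))) = √(366 + (-176/113 + (6 - 12)²*(1/244))) = √(366 + (-176/113 + (-6)²*(1/244))) = √(366 + (-176/113 + 36*(1/244))) = √(366 + (-176/113 + 9/61)) = √(366 - 9719/6893) = √(2513119/6893) = √17322929267/6893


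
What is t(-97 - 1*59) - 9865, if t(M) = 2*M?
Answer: -10177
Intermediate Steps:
t(-97 - 1*59) - 9865 = 2*(-97 - 1*59) - 9865 = 2*(-97 - 59) - 9865 = 2*(-156) - 9865 = -312 - 9865 = -10177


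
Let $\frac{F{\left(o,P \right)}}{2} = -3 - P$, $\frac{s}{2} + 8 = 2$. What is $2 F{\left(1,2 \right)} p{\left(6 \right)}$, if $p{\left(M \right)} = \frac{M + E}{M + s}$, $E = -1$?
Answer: $\frac{50}{3} \approx 16.667$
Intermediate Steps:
$s = -12$ ($s = -16 + 2 \cdot 2 = -16 + 4 = -12$)
$p{\left(M \right)} = \frac{-1 + M}{-12 + M}$ ($p{\left(M \right)} = \frac{M - 1}{M - 12} = \frac{-1 + M}{-12 + M}$)
$F{\left(o,P \right)} = -6 - 2 P$ ($F{\left(o,P \right)} = 2 \left(-3 - P\right) = -6 - 2 P$)
$2 F{\left(1,2 \right)} p{\left(6 \right)} = 2 \left(-6 - 4\right) \frac{-1 + 6}{-12 + 6} = 2 \left(-6 - 4\right) \frac{1}{-6} \cdot 5 = 2 \left(-10\right) \left(\left(- \frac{1}{6}\right) 5\right) = \left(-20\right) \left(- \frac{5}{6}\right) = \frac{50}{3}$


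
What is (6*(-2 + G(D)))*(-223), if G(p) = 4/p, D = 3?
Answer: 892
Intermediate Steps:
(6*(-2 + G(D)))*(-223) = (6*(-2 + 4/3))*(-223) = (6*(-2/3))*(-223) = -4*(-223) = 892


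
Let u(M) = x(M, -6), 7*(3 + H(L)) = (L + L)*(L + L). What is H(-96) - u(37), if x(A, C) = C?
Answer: 36885/7 ≈ 5269.3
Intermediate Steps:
H(L) = -3 + 4*L²/7 (H(L) = -3 + ((L + L)*(L + L))/7 = -3 + ((2*L)*(2*L))/7 = -3 + (4*L²)/7 = -3 + 4*L²/7)
u(M) = -6
H(-96) - u(37) = (-3 + (4/7)*(-96)²) - 1*(-6) = (-3 + (4/7)*9216) + 6 = (-3 + 36864/7) + 6 = 36843/7 + 6 = 36885/7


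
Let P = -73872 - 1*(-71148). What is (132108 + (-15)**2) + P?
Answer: 129609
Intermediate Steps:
P = -2724 (P = -73872 + 71148 = -2724)
(132108 + (-15)**2) + P = (132108 + (-15)**2) - 2724 = (132108 + 225) - 2724 = 132333 - 2724 = 129609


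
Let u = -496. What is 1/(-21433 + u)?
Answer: -1/21929 ≈ -4.5602e-5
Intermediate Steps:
1/(-21433 + u) = 1/(-21433 - 496) = 1/(-21929) = -1/21929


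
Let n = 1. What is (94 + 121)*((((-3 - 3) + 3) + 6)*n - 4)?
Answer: -215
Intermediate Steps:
(94 + 121)*((((-3 - 3) + 3) + 6)*n - 4) = (94 + 121)*((((-3 - 3) + 3) + 6)*1 - 4) = 215*(((-6 + 3) + 6)*1 - 4) = 215*((-3 + 6)*1 - 4) = 215*(3*1 - 4) = 215*(3 - 4) = 215*(-1) = -215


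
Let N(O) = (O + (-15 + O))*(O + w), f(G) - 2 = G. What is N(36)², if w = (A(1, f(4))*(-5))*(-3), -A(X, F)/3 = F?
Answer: 177902244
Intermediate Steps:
f(G) = 2 + G
A(X, F) = -3*F
w = -270 (w = (-3*(2 + 4)*(-5))*(-3) = (-3*6*(-5))*(-3) = -18*(-5)*(-3) = 90*(-3) = -270)
N(O) = (-270 + O)*(-15 + 2*O) (N(O) = (O + (-15 + O))*(O - 270) = (-15 + 2*O)*(-270 + O) = (-270 + O)*(-15 + 2*O))
N(36)² = (4050 - 555*36 + 2*36²)² = (4050 - 19980 + 2*1296)² = (4050 - 19980 + 2592)² = (-13338)² = 177902244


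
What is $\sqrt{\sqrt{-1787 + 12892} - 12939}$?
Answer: $\sqrt{-12939 + \sqrt{11105}} \approx 113.29 i$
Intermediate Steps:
$\sqrt{\sqrt{-1787 + 12892} - 12939} = \sqrt{\sqrt{11105} - 12939} = \sqrt{-12939 + \sqrt{11105}}$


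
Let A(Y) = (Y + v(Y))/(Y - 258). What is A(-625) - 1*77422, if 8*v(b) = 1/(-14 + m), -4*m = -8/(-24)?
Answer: -23106694335/298454 ≈ -77421.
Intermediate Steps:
m = -1/12 (m = -(-2)/(-24) = -(-2)*(-1)/24 = -¼*⅓ = -1/12 ≈ -0.083333)
v(b) = -3/338 (v(b) = 1/(8*(-14 - 1/12)) = 1/(8*(-169/12)) = (⅛)*(-12/169) = -3/338)
A(Y) = (-3/338 + Y)/(-258 + Y) (A(Y) = (Y - 3/338)/(Y - 258) = (-3/338 + Y)/(-258 + Y))
A(-625) - 1*77422 = (-3/338 - 625)/(-258 - 625) - 1*77422 = -211253/338/(-883) - 77422 = -1/883*(-211253/338) - 77422 = 211253/298454 - 77422 = -23106694335/298454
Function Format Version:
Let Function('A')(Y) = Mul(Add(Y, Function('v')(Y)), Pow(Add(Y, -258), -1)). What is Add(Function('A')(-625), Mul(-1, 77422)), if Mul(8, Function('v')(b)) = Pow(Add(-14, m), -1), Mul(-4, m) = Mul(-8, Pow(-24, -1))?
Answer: Rational(-23106694335, 298454) ≈ -77421.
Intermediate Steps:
m = Rational(-1, 12) (m = Mul(Rational(-1, 4), Mul(-8, Pow(-24, -1))) = Mul(Rational(-1, 4), Mul(-8, Rational(-1, 24))) = Mul(Rational(-1, 4), Rational(1, 3)) = Rational(-1, 12) ≈ -0.083333)
Function('v')(b) = Rational(-3, 338) (Function('v')(b) = Mul(Rational(1, 8), Pow(Add(-14, Rational(-1, 12)), -1)) = Mul(Rational(1, 8), Pow(Rational(-169, 12), -1)) = Mul(Rational(1, 8), Rational(-12, 169)) = Rational(-3, 338))
Function('A')(Y) = Mul(Pow(Add(-258, Y), -1), Add(Rational(-3, 338), Y)) (Function('A')(Y) = Mul(Add(Y, Rational(-3, 338)), Pow(Add(Y, -258), -1)) = Mul(Add(Rational(-3, 338), Y), Pow(Add(-258, Y), -1)) = Mul(Pow(Add(-258, Y), -1), Add(Rational(-3, 338), Y)))
Add(Function('A')(-625), Mul(-1, 77422)) = Add(Mul(Pow(Add(-258, -625), -1), Add(Rational(-3, 338), -625)), Mul(-1, 77422)) = Add(Mul(Pow(-883, -1), Rational(-211253, 338)), -77422) = Add(Mul(Rational(-1, 883), Rational(-211253, 338)), -77422) = Add(Rational(211253, 298454), -77422) = Rational(-23106694335, 298454)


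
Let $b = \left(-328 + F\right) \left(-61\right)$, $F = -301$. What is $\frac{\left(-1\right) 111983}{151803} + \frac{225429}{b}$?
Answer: $\frac{29924122760}{5824529307} \approx 5.1376$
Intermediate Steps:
$b = 38369$ ($b = \left(-328 - 301\right) \left(-61\right) = \left(-629\right) \left(-61\right) = 38369$)
$\frac{\left(-1\right) 111983}{151803} + \frac{225429}{b} = \frac{\left(-1\right) 111983}{151803} + \frac{225429}{38369} = \left(-111983\right) \frac{1}{151803} + 225429 \cdot \frac{1}{38369} = - \frac{111983}{151803} + \frac{225429}{38369} = \frac{29924122760}{5824529307}$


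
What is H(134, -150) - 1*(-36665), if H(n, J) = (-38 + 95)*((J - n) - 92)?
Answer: 15233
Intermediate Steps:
H(n, J) = -5244 - 57*n + 57*J (H(n, J) = 57*(-92 + J - n) = -5244 - 57*n + 57*J)
H(134, -150) - 1*(-36665) = (-5244 - 57*134 + 57*(-150)) - 1*(-36665) = (-5244 - 7638 - 8550) + 36665 = -21432 + 36665 = 15233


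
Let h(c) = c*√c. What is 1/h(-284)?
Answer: I*√71/40328 ≈ 0.00020894*I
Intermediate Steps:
h(c) = c^(3/2)
1/h(-284) = 1/((-284)^(3/2)) = 1/(-568*I*√71) = I*√71/40328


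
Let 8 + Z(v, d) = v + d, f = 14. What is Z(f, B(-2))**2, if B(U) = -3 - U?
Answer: 25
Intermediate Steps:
Z(v, d) = -8 + d + v (Z(v, d) = -8 + (v + d) = -8 + (d + v) = -8 + d + v)
Z(f, B(-2))**2 = (-8 + (-3 - 1*(-2)) + 14)**2 = (-8 + (-3 + 2) + 14)**2 = (-8 - 1 + 14)**2 = 5**2 = 25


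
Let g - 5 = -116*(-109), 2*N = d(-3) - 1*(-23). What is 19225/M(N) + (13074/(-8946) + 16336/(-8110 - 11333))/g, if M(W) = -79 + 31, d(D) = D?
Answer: -783287414472881/1955671199664 ≈ -400.52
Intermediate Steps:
N = 10 (N = (-3 - 1*(-23))/2 = (-3 + 23)/2 = (½)*20 = 10)
g = 12649 (g = 5 - 116*(-109) = 5 + 12644 = 12649)
M(W) = -48
19225/M(N) + (13074/(-8946) + 16336/(-8110 - 11333))/g = 19225/(-48) + (13074/(-8946) + 16336/(-8110 - 11333))/12649 = 19225*(-1/48) + (13074*(-1/8946) + 16336/(-19443))*(1/12649) = -19225/48 + (-2179/1491 + 16336*(-1/19443))*(1/12649) = -19225/48 + (-2179/1491 - 16336/19443)*(1/12649) = -19225/48 - 7413697/3221057*1/12649 = -19225/48 - 7413697/40743149993 = -783287414472881/1955671199664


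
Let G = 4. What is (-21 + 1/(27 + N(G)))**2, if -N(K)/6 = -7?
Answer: 2096704/4761 ≈ 440.39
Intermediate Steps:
N(K) = 42 (N(K) = -6*(-7) = 42)
(-21 + 1/(27 + N(G)))**2 = (-21 + 1/(27 + 42))**2 = (-21 + 1/69)**2 = (-1448/69)**2 = 2096704/4761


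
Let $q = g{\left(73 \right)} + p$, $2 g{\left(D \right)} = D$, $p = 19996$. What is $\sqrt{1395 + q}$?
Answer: $\frac{\sqrt{85710}}{2} \approx 146.38$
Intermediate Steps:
$g{\left(D \right)} = \frac{D}{2}$
$q = \frac{40065}{2}$ ($q = \frac{1}{2} \cdot 73 + 19996 = \frac{73}{2} + 19996 = \frac{40065}{2} \approx 20033.0$)
$\sqrt{1395 + q} = \sqrt{1395 + \frac{40065}{2}} = \sqrt{\frac{42855}{2}} = \frac{\sqrt{85710}}{2}$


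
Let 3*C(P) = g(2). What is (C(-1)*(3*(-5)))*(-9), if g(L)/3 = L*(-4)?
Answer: -1080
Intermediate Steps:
g(L) = -12*L (g(L) = 3*(L*(-4)) = 3*(-4*L) = -12*L)
C(P) = -8 (C(P) = (-12*2)/3 = (⅓)*(-24) = -8)
(C(-1)*(3*(-5)))*(-9) = -24*(-5)*(-9) = -8*(-15)*(-9) = 120*(-9) = -1080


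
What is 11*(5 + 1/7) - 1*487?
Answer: -3013/7 ≈ -430.43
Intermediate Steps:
11*(5 + 1/7) - 1*487 = 11*(5 + 1*(⅐)) - 487 = 11*(5 + ⅐) - 487 = 11*(36/7) - 487 = 396/7 - 487 = -3013/7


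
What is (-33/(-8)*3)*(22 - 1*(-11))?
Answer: 3267/8 ≈ 408.38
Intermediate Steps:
(-33/(-8)*3)*(22 - 1*(-11)) = (-33*(-1/8)*3)*(22 + 11) = ((33/8)*3)*33 = (99/8)*33 = 3267/8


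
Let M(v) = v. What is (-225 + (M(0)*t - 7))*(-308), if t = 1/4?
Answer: 71456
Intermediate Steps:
t = ¼ ≈ 0.25000
(-225 + (M(0)*t - 7))*(-308) = (-225 + (0*(¼) - 7))*(-308) = (-225 + (0 - 7))*(-308) = (-225 - 7)*(-308) = -232*(-308) = 71456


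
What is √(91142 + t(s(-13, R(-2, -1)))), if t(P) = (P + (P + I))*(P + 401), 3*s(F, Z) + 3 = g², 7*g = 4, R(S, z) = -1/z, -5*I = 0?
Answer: √1954077686/147 ≈ 300.71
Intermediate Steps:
I = 0 (I = -⅕*0 = 0)
g = 4/7 (g = (⅐)*4 = 4/7 ≈ 0.57143)
s(F, Z) = -131/147 (s(F, Z) = -1 + (4/7)²/3 = -1 + (⅓)*(16/49) = -1 + 16/147 = -131/147)
t(P) = 2*P*(401 + P) (t(P) = (P + (P + 0))*(P + 401) = (P + P)*(401 + P) = (2*P)*(401 + P) = 2*P*(401 + P))
√(91142 + t(s(-13, R(-2, -1)))) = √(91142 + 2*(-131/147)*(401 - 131/147)) = √(91142 + 2*(-131/147)*(58816/147)) = √(91142 - 15409792/21609) = √(1954077686/21609) = √1954077686/147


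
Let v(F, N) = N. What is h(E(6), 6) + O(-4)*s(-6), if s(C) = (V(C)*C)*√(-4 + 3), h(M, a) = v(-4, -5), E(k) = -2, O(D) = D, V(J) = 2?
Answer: -5 + 48*I ≈ -5.0 + 48.0*I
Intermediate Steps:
h(M, a) = -5
s(C) = 2*I*C (s(C) = (2*C)*√(-4 + 3) = (2*C)*√(-1) = (2*C)*I = 2*I*C)
h(E(6), 6) + O(-4)*s(-6) = -5 - 8*I*(-6) = -5 - (-48)*I = -5 + 48*I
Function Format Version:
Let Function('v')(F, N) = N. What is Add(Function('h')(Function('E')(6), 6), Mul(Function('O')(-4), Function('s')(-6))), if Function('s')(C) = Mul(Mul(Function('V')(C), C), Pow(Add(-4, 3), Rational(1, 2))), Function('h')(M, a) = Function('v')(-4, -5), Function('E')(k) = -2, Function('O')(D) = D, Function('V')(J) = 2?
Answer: Add(-5, Mul(48, I)) ≈ Add(-5.0000, Mul(48.000, I))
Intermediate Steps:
Function('h')(M, a) = -5
Function('s')(C) = Mul(2, I, C) (Function('s')(C) = Mul(Mul(2, C), Pow(Add(-4, 3), Rational(1, 2))) = Mul(Mul(2, C), Pow(-1, Rational(1, 2))) = Mul(Mul(2, C), I) = Mul(2, I, C))
Add(Function('h')(Function('E')(6), 6), Mul(Function('O')(-4), Function('s')(-6))) = Add(-5, Mul(-4, Mul(2, I, -6))) = Add(-5, Mul(-4, Mul(-12, I))) = Add(-5, Mul(48, I))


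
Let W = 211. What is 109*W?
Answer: 22999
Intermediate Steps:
109*W = 109*211 = 22999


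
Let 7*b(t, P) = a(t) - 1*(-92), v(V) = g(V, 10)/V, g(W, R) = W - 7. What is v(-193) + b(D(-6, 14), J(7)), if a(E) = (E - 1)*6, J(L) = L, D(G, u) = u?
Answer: 34210/1351 ≈ 25.322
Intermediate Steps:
g(W, R) = -7 + W
a(E) = -6 + 6*E (a(E) = (-1 + E)*6 = -6 + 6*E)
v(V) = (-7 + V)/V
b(t, P) = 86/7 + 6*t/7 (b(t, P) = ((-6 + 6*t) - 1*(-92))/7 = ((-6 + 6*t) + 92)/7 = (86 + 6*t)/7 = 86/7 + 6*t/7)
v(-193) + b(D(-6, 14), J(7)) = (-7 - 193)/(-193) + (86/7 + (6/7)*14) = -1/193*(-200) + (86/7 + 12) = 200/193 + 170/7 = 34210/1351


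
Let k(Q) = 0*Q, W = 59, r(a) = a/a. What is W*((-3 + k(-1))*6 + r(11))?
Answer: -1003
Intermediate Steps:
r(a) = 1
k(Q) = 0
W*((-3 + k(-1))*6 + r(11)) = 59*((-3 + 0)*6 + 1) = 59*(-3*6 + 1) = 59*(-18 + 1) = 59*(-17) = -1003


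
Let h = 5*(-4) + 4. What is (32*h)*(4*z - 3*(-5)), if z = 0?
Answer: -7680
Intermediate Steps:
h = -16 (h = -20 + 4 = -16)
(32*h)*(4*z - 3*(-5)) = (32*(-16))*(4*0 - 3*(-5)) = -512*(0 + 15) = -512*15 = -7680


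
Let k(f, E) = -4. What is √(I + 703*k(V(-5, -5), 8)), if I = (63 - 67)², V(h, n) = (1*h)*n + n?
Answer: 2*I*√699 ≈ 52.877*I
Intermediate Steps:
V(h, n) = n + h*n (V(h, n) = h*n + n = n + h*n)
I = 16 (I = (-4)² = 16)
√(I + 703*k(V(-5, -5), 8)) = √(16 + 703*(-4)) = √(16 - 2812) = √(-2796) = 2*I*√699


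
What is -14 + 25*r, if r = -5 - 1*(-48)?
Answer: 1061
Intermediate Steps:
r = 43 (r = -5 + 48 = 43)
-14 + 25*r = -14 + 25*43 = -14 + 1075 = 1061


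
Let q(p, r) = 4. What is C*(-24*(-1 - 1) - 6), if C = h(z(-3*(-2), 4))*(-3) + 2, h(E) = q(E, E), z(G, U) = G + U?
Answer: -420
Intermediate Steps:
h(E) = 4
C = -10 (C = 4*(-3) + 2 = -12 + 2 = -10)
C*(-24*(-1 - 1) - 6) = -10*(-24*(-1 - 1) - 6) = -10*(-24*(-2) - 6) = -10*(48 - 6) = -10*42 = -420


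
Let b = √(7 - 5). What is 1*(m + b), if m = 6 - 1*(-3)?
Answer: 9 + √2 ≈ 10.414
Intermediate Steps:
m = 9 (m = 6 + 3 = 9)
b = √2 ≈ 1.4142
1*(m + b) = 1*(9 + √2) = 9 + √2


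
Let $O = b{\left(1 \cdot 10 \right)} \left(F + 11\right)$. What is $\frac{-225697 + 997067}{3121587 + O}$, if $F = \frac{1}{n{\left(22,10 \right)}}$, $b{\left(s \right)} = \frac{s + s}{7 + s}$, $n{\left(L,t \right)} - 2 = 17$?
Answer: $\frac{249152510}{1008276801} \approx 0.24711$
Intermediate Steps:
$n{\left(L,t \right)} = 19$ ($n{\left(L,t \right)} = 2 + 17 = 19$)
$b{\left(s \right)} = \frac{2 s}{7 + s}$
$F = \frac{1}{19} \approx 0.052632$
$O = \frac{4200}{323}$ ($O = \frac{2 \cdot 1 \cdot 10}{7 + 1 \cdot 10} \left(\frac{1}{19} + 11\right) = 2 \cdot 10 \frac{1}{7 + 10} \cdot \frac{210}{19} = 2 \cdot 10 \cdot \frac{1}{17} \cdot \frac{210}{19} = \frac{20}{17} \cdot \frac{210}{19} = \frac{4200}{323} \approx 13.003$)
$\frac{-225697 + 997067}{3121587 + O} = \frac{-225697 + 997067}{3121587 + \frac{4200}{323}} = \frac{771370}{\frac{1008276801}{323}} = 771370 \cdot \frac{323}{1008276801} = \frac{249152510}{1008276801}$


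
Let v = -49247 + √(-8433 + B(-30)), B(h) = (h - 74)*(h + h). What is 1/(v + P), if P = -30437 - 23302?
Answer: -6058/623889317 - I*√2193/10606118389 ≈ -9.7101e-6 - 4.4153e-9*I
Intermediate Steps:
B(h) = 2*h*(-74 + h) (B(h) = (-74 + h)*(2*h) = 2*h*(-74 + h))
v = -49247 + I*√2193 (v = -49247 + √(-8433 + 2*(-30)*(-74 - 30)) = -49247 + √(-8433 + 2*(-30)*(-104)) = -49247 + √(-8433 + 6240) = -49247 + √(-2193) = -49247 + I*√2193 ≈ -49247.0 + 46.829*I)
P = -53739
1/(v + P) = 1/((-49247 + I*√2193) - 53739) = 1/(-102986 + I*√2193)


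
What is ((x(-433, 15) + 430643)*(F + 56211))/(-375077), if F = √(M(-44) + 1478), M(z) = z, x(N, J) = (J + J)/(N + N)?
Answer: -10481575457244/162408341 - 186468404*√1434/162408341 ≈ -64582.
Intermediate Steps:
x(N, J) = J/N (x(N, J) = (2*J)/((2*N)) = (2*J)*(1/(2*N)) = J/N)
F = √1434 (F = √(-44 + 1478) = √1434 ≈ 37.868)
((x(-433, 15) + 430643)*(F + 56211))/(-375077) = ((15/(-433) + 430643)*(√1434 + 56211))/(-375077) = ((15*(-1/433) + 430643)*(56211 + √1434))*(-1/375077) = ((-15/433 + 430643)*(56211 + √1434))*(-1/375077) = (186468404*(56211 + √1434)/433)*(-1/375077) = (10481575457244/433 + 186468404*√1434/433)*(-1/375077) = -10481575457244/162408341 - 186468404*√1434/162408341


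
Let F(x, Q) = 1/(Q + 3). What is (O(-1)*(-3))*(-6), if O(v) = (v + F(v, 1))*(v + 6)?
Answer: -135/2 ≈ -67.500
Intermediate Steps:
F(x, Q) = 1/(3 + Q)
O(v) = (6 + v)*(¼ + v) (O(v) = (v + 1/(3 + 1))*(v + 6) = (v + 1/4)*(6 + v) = (v + ¼)*(6 + v) = (¼ + v)*(6 + v) = (6 + v)*(¼ + v))
(O(-1)*(-3))*(-6) = ((3/2 + (-1)² + (25/4)*(-1))*(-3))*(-6) = ((3/2 + 1 - 25/4)*(-3))*(-6) = -15/4*(-3)*(-6) = (45/4)*(-6) = -135/2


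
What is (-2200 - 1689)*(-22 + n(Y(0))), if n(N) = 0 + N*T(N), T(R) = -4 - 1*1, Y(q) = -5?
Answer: -11667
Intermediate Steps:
T(R) = -5 (T(R) = -4 - 1 = -5)
n(N) = -5*N (n(N) = 0 + N*(-5) = 0 - 5*N = -5*N)
(-2200 - 1689)*(-22 + n(Y(0))) = (-2200 - 1689)*(-22 - 5*(-5)) = -3889*(-22 + 25) = -3889*3 = -11667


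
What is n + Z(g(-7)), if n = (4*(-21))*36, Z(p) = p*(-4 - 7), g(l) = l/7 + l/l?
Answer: -3024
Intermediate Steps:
g(l) = 1 + l/7 (g(l) = l*(1/7) + 1 = l/7 + 1 = 1 + l/7)
Z(p) = -11*p (Z(p) = p*(-11) = -11*p)
n = -3024 (n = -84*36 = -3024)
n + Z(g(-7)) = -3024 - 11*(1 + (1/7)*(-7)) = -3024 - 11*(1 - 1) = -3024 - 11*0 = -3024 + 0 = -3024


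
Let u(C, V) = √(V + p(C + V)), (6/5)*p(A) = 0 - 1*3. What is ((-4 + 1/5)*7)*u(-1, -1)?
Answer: -133*I*√14/10 ≈ -49.764*I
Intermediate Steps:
p(A) = -5/2 (p(A) = 5*(0 - 1*3)/6 = 5*(0 - 3)/6 = (⅚)*(-3) = -5/2)
u(C, V) = √(-5/2 + V) (u(C, V) = √(V - 5/2) = √(-5/2 + V))
((-4 + 1/5)*7)*u(-1, -1) = ((-4 + 1/5)*7)*(√(-10 + 4*(-1))/2) = ((-4 + ⅕)*7)*(√(-10 - 4)/2) = (-19/5*7)*(√(-14)/2) = -133*I*√14/10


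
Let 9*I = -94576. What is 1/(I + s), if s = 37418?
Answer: 9/242186 ≈ 3.7162e-5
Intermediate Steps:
I = -94576/9 (I = (1/9)*(-94576) = -94576/9 ≈ -10508.)
1/(I + s) = 1/(-94576/9 + 37418) = 1/(242186/9) = 9/242186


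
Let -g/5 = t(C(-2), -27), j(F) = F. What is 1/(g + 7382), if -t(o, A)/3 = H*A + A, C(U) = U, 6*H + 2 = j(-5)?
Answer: 2/14899 ≈ 0.00013424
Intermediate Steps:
H = -7/6 (H = -1/3 + (1/6)*(-5) = -1/3 - 5/6 = -7/6 ≈ -1.1667)
t(o, A) = A/2 (t(o, A) = -3*(-7*A/6 + A) = -(-1)*A/2 = A/2)
g = 135/2 (g = -5*(-27)/2 = -5*(-27/2) = 135/2 ≈ 67.500)
1/(g + 7382) = 1/(135/2 + 7382) = 1/(14899/2) = 2/14899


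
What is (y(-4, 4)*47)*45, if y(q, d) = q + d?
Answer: 0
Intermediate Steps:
y(q, d) = d + q
(y(-4, 4)*47)*45 = ((4 - 4)*47)*45 = (0*47)*45 = 0*45 = 0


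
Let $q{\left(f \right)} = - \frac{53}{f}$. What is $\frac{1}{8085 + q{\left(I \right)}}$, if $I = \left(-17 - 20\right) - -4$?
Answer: $\frac{33}{266858} \approx 0.00012366$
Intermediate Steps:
$I = -33$ ($I = -37 + 4 = -33$)
$\frac{1}{8085 + q{\left(I \right)}} = \frac{1}{8085 - \frac{53}{-33}} = \frac{1}{8085 - - \frac{53}{33}} = \frac{1}{8085 + \frac{53}{33}} = \frac{1}{\frac{266858}{33}} = \frac{33}{266858}$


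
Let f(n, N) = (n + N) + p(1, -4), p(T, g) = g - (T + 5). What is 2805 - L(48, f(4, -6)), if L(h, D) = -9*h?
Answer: 3237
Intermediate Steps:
p(T, g) = -5 + g - T (p(T, g) = g - (5 + T) = g + (-5 - T) = -5 + g - T)
f(n, N) = -10 + N + n (f(n, N) = (n + N) + (-5 - 4 - 1*1) = (N + n) + (-5 - 4 - 1) = (N + n) - 10 = -10 + N + n)
2805 - L(48, f(4, -6)) = 2805 - (-9)*48 = 2805 - 1*(-432) = 2805 + 432 = 3237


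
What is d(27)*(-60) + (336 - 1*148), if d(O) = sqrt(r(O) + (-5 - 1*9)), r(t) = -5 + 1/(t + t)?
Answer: 188 - 50*I*sqrt(246)/3 ≈ 188.0 - 261.41*I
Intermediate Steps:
r(t) = -5 + 1/(2*t)
d(O) = sqrt(-19 + 1/(2*O)) (d(O) = sqrt((-5 + 1/(2*O)) + (-5 - 1*9)) = sqrt((-5 + 1/(2*O)) + (-5 - 9)) = sqrt((-5 + 1/(2*O)) - 14) = sqrt(-19 + 1/(2*O)))
d(27)*(-60) + (336 - 1*148) = (sqrt(-76 + 2/27)/2)*(-60) + (336 - 1*148) = (sqrt(-76 + 2*(1/27))/2)*(-60) + (336 - 148) = (sqrt(-76 + 2/27)/2)*(-60) + 188 = (sqrt(-2050/27)/2)*(-60) + 188 = ((5*I*sqrt(246)/9)/2)*(-60) + 188 = (5*I*sqrt(246)/18)*(-60) + 188 = -50*I*sqrt(246)/3 + 188 = 188 - 50*I*sqrt(246)/3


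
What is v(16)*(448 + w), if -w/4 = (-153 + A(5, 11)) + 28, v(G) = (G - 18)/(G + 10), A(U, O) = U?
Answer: -928/13 ≈ -71.385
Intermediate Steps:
v(G) = (-18 + G)/(10 + G)
w = 480 (w = -4*((-153 + 5) + 28) = -4*(-148 + 28) = -4*(-120) = 480)
v(16)*(448 + w) = ((-18 + 16)/(10 + 16))*(448 + 480) = (-2/26)*928 = ((1/26)*(-2))*928 = -1/13*928 = -928/13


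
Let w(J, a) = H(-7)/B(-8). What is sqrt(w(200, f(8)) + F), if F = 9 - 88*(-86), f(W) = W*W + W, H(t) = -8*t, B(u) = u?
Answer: sqrt(7570) ≈ 87.006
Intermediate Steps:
f(W) = W + W**2 (f(W) = W**2 + W = W + W**2)
w(J, a) = -7 (w(J, a) = -8*(-7)/(-8) = 56*(-1/8) = -7)
F = 7577 (F = 9 + 7568 = 7577)
sqrt(w(200, f(8)) + F) = sqrt(-7 + 7577) = sqrt(7570)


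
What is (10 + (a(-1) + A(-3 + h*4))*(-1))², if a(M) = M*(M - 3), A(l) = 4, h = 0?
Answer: 4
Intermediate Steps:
a(M) = M*(-3 + M)
(10 + (a(-1) + A(-3 + h*4))*(-1))² = (10 + (-(-3 - 1) + 4)*(-1))² = (10 + (-1*(-4) + 4)*(-1))² = (10 + (4 + 4)*(-1))² = (10 + 8*(-1))² = (10 - 8)² = 2² = 4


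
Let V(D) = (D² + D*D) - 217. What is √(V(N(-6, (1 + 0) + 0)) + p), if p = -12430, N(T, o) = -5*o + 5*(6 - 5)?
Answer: I*√12647 ≈ 112.46*I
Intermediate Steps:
N(T, o) = 5 - 5*o (N(T, o) = -5*o + 5*1 = -5*o + 5 = 5 - 5*o)
V(D) = -217 + 2*D² (V(D) = (D² + D²) - 217 = 2*D² - 217 = -217 + 2*D²)
√(V(N(-6, (1 + 0) + 0)) + p) = √((-217 + 2*(5 - 5*((1 + 0) + 0))²) - 12430) = √((-217 + 2*(5 - 5*(1 + 0))²) - 12430) = √((-217 + 2*(5 - 5*1)²) - 12430) = √((-217 + 2*(5 - 5)²) - 12430) = √((-217 + 2*0²) - 12430) = √((-217 + 2*0) - 12430) = √((-217 + 0) - 12430) = √(-217 - 12430) = √(-12647) = I*√12647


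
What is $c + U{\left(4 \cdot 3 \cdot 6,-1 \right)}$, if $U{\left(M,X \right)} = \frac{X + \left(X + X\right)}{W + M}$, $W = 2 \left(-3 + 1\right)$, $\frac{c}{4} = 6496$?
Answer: $\frac{1766909}{68} \approx 25984.0$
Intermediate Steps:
$c = 25984$ ($c = 4 \cdot 6496 = 25984$)
$W = -4$ ($W = 2 \left(-2\right) = -4$)
$U{\left(M,X \right)} = \frac{3 X}{-4 + M}$ ($U{\left(M,X \right)} = \frac{X + \left(X + X\right)}{-4 + M} = \frac{X + 2 X}{-4 + M} = \frac{3 X}{-4 + M}$)
$c + U{\left(4 \cdot 3 \cdot 6,-1 \right)} = 25984 + 3 \left(-1\right) \frac{1}{-4 + 4 \cdot 3 \cdot 6} = 25984 + 3 \left(-1\right) \frac{1}{-4 + 12 \cdot 6} = 25984 + 3 \left(-1\right) \frac{1}{-4 + 72} = 25984 + 3 \left(-1\right) \frac{1}{68} = 25984 - \frac{3}{68} = \frac{1766909}{68}$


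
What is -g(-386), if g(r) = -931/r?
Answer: -931/386 ≈ -2.4119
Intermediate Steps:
-g(-386) = -(-931)/(-386) = -(-931)*(-1)/386 = -1*931/386 = -931/386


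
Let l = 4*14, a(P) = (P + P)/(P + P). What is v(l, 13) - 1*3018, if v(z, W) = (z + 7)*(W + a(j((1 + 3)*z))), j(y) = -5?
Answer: -2136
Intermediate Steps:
a(P) = 1 (a(P) = (2*P)/((2*P)) = (2*P)*(1/(2*P)) = 1)
l = 56
v(z, W) = (1 + W)*(7 + z) (v(z, W) = (z + 7)*(W + 1) = (7 + z)*(1 + W) = (1 + W)*(7 + z))
v(l, 13) - 1*3018 = (7 + 56 + 7*13 + 13*56) - 1*3018 = (7 + 56 + 91 + 728) - 3018 = 882 - 3018 = -2136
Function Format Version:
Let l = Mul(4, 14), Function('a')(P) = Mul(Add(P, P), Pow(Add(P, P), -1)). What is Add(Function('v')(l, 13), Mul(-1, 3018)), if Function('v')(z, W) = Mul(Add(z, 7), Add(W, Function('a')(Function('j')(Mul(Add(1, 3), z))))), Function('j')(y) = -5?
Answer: -2136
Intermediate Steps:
Function('a')(P) = 1 (Function('a')(P) = Mul(Mul(2, P), Pow(Mul(2, P), -1)) = Mul(Mul(2, P), Mul(Rational(1, 2), Pow(P, -1))) = 1)
l = 56
Function('v')(z, W) = Mul(Add(1, W), Add(7, z)) (Function('v')(z, W) = Mul(Add(z, 7), Add(W, 1)) = Mul(Add(7, z), Add(1, W)) = Mul(Add(1, W), Add(7, z)))
Add(Function('v')(l, 13), Mul(-1, 3018)) = Add(Add(7, 56, Mul(7, 13), Mul(13, 56)), Mul(-1, 3018)) = Add(Add(7, 56, 91, 728), -3018) = Add(882, -3018) = -2136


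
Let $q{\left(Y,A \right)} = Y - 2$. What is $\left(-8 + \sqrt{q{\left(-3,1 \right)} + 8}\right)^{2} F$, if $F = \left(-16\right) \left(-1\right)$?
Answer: $1072 - 256 \sqrt{3} \approx 628.59$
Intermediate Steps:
$F = 16$
$q{\left(Y,A \right)} = -2 + Y$
$\left(-8 + \sqrt{q{\left(-3,1 \right)} + 8}\right)^{2} F = \left(-8 + \sqrt{\left(-2 - 3\right) + 8}\right)^{2} \cdot 16 = \left(-8 + \sqrt{-5 + 8}\right)^{2} \cdot 16 = \left(-8 + \sqrt{3}\right)^{2} \cdot 16 = 16 \left(-8 + \sqrt{3}\right)^{2}$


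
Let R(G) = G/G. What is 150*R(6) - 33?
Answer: 117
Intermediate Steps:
R(G) = 1
150*R(6) - 33 = 150*1 - 33 = 150 - 33 = 117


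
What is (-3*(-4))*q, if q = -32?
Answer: -384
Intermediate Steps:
(-3*(-4))*q = -3*(-4)*(-32) = 12*(-32) = -384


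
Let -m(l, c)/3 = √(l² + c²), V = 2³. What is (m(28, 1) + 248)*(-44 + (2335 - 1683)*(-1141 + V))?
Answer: -183212480 + 2216280*√785 ≈ -1.2112e+8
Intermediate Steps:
V = 8
m(l, c) = -3*√(c² + l²) (m(l, c) = -3*√(l² + c²) = -3*√(c² + l²))
(m(28, 1) + 248)*(-44 + (2335 - 1683)*(-1141 + V)) = (-3*√(1² + 28²) + 248)*(-44 + (2335 - 1683)*(-1141 + 8)) = (-3*√(1 + 784) + 248)*(-44 + 652*(-1133)) = (-3*√785 + 248)*(-44 - 738716) = (248 - 3*√785)*(-738760) = -183212480 + 2216280*√785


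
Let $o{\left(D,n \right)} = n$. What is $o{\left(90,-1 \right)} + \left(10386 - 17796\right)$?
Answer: $-7411$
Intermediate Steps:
$o{\left(90,-1 \right)} + \left(10386 - 17796\right) = -1 + \left(10386 - 17796\right) = -1 - 7410 = -7411$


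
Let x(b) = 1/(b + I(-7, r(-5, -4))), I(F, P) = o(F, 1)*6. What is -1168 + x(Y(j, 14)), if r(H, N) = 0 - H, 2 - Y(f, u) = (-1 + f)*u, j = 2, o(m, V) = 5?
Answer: -21023/18 ≈ -1167.9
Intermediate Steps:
Y(f, u) = 2 - u*(-1 + f) (Y(f, u) = 2 - (-1 + f)*u = 2 - u*(-1 + f))
r(H, N) = -H
I(F, P) = 30 (I(F, P) = 5*6 = 30)
x(b) = 1/(30 + b) (x(b) = 1/(b + 30) = 1/(30 + b))
-1168 + x(Y(j, 14)) = -1168 + 1/(30 + (2 + 14 - 1*2*14)) = -1168 + 1/(30 + (2 + 14 - 28)) = -1168 + 1/(30 - 12) = -1168 + 1/18 = -21023/18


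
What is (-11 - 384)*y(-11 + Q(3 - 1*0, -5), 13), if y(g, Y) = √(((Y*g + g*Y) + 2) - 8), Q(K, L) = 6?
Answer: -790*I*√34 ≈ -4606.5*I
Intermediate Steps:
y(g, Y) = √(-6 + 2*Y*g) (y(g, Y) = √(((Y*g + Y*g) + 2) - 8) = √((2*Y*g + 2) - 8) = √((2 + 2*Y*g) - 8) = √(-6 + 2*Y*g))
(-11 - 384)*y(-11 + Q(3 - 1*0, -5), 13) = (-11 - 384)*√(-6 + 2*13*(-11 + 6)) = -395*√(-6 + 2*13*(-5)) = -395*√(-6 - 130) = -790*I*√34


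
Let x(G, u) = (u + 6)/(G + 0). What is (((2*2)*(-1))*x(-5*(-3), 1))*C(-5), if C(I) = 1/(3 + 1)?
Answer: -7/15 ≈ -0.46667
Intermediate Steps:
x(G, u) = (6 + u)/G
C(I) = ¼ (C(I) = 1/4 = ¼)
(((2*2)*(-1))*x(-5*(-3), 1))*C(-5) = (((2*2)*(-1))*((6 + 1)/((-5*(-3)))))*(¼) = ((4*(-1))*(7/15))*(¼) = -4*7/15*(¼) = -28/15*¼ = -7/15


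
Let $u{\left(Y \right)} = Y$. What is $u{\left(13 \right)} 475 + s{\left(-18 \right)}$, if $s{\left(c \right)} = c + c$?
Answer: $6139$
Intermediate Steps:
$s{\left(c \right)} = 2 c$
$u{\left(13 \right)} 475 + s{\left(-18 \right)} = 13 \cdot 475 + 2 \left(-18\right) = 6175 - 36 = 6139$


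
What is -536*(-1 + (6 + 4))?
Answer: -4824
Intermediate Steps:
-536*(-1 + (6 + 4)) = -536*(-1 + 10) = -536*9 = -4824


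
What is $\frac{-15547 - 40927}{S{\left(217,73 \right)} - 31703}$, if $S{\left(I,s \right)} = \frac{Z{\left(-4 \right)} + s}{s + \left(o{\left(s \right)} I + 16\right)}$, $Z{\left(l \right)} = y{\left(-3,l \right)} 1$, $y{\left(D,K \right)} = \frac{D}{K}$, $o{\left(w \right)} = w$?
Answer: $\frac{12198384}{6847847} \approx 1.7813$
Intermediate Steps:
$Z{\left(l \right)} = - \frac{3}{l}$ ($Z{\left(l \right)} = - \frac{3}{l} 1 = - \frac{3}{l}$)
$S{\left(I,s \right)} = \frac{\frac{3}{4} + s}{16 + s + I s}$ ($S{\left(I,s \right)} = \frac{- \frac{3}{-4} + s}{s + \left(s I + 16\right)} = \frac{\left(-3\right) \left(- \frac{1}{4}\right) + s}{s + \left(I s + 16\right)} = \frac{\frac{3}{4} + s}{s + \left(16 + I s\right)} = \frac{\frac{3}{4} + s}{16 + s + I s}$)
$\frac{-15547 - 40927}{S{\left(217,73 \right)} - 31703} = \frac{-15547 - 40927}{\frac{\frac{3}{4} + 73}{16 + 73 + 217 \cdot 73} - 31703} = - \frac{56474}{\frac{1}{16 + 73 + 15841} \cdot \frac{295}{4} - 31703} = - \frac{56474}{\frac{1}{15930} \cdot \frac{295}{4} - 31703} = - \frac{56474}{\frac{1}{216} - 31703} = - \frac{56474}{- \frac{6847847}{216}} = \left(-56474\right) \left(- \frac{216}{6847847}\right) = \frac{12198384}{6847847}$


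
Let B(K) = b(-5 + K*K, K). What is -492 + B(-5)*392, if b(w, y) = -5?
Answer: -2452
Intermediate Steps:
B(K) = -5
-492 + B(-5)*392 = -492 - 5*392 = -492 - 1960 = -2452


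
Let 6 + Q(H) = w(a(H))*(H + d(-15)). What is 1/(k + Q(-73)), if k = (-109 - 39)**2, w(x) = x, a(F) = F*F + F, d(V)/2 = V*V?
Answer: 1/2003410 ≈ 4.9915e-7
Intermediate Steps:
d(V) = 2*V**2 (d(V) = 2*(V*V) = 2*V**2)
a(F) = F + F**2 (a(F) = F**2 + F = F + F**2)
k = 21904 (k = (-148)**2 = 21904)
Q(H) = -6 + H*(1 + H)*(450 + H) (Q(H) = -6 + (H*(1 + H))*(H + 2*(-15)**2) = -6 + (H*(1 + H))*(H + 2*225) = -6 + (H*(1 + H))*(H + 450) = -6 + (H*(1 + H))*(450 + H) = -6 + H*(1 + H)*(450 + H))
1/(k + Q(-73)) = 1/(21904 + (-6 + (-73)**3 + 450*(-73) + 451*(-73)**2)) = 1/(21904 + (-6 - 389017 - 32850 + 451*5329)) = 1/(21904 + (-6 - 389017 - 32850 + 2403379)) = 1/(21904 + 1981506) = 1/2003410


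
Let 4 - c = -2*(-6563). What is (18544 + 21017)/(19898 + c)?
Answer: 39561/6776 ≈ 5.8384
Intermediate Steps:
c = -13122 (c = 4 - (-2)*(-6563) = 4 - 1*13126 = 4 - 13126 = -13122)
(18544 + 21017)/(19898 + c) = (18544 + 21017)/(19898 - 13122) = 39561/6776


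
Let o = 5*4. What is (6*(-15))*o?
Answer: -1800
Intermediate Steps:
o = 20
(6*(-15))*o = (6*(-15))*20 = -90*20 = -1800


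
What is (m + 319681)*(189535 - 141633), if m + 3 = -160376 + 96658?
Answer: 12260995920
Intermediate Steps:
m = -63721 (m = -3 + (-160376 + 96658) = -3 - 63718 = -63721)
(m + 319681)*(189535 - 141633) = (-63721 + 319681)*(189535 - 141633) = 255960*47902 = 12260995920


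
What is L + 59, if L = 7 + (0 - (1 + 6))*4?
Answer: 38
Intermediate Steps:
L = -21 (L = 7 + (0 - 1*7)*4 = 7 + (0 - 7)*4 = 7 - 7*4 = 7 - 28 = -21)
L + 59 = -21 + 59 = 38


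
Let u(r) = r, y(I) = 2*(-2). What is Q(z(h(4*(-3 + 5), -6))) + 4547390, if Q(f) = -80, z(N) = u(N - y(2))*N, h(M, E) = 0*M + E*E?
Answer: 4547310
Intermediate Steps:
y(I) = -4
h(M, E) = E² (h(M, E) = 0 + E² = E²)
z(N) = N*(4 + N) (z(N) = (N - 1*(-4))*N = (N + 4)*N = (4 + N)*N = N*(4 + N))
Q(z(h(4*(-3 + 5), -6))) + 4547390 = -80 + 4547390 = 4547310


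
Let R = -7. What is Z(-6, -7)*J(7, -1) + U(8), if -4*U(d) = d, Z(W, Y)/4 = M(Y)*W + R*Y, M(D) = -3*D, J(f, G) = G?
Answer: 306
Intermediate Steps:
Z(W, Y) = -28*Y - 12*W*Y (Z(W, Y) = 4*((-3*Y)*W - 7*Y) = 4*(-3*W*Y - 7*Y) = 4*(-7*Y - 3*W*Y) = -28*Y - 12*W*Y)
U(d) = -d/4
Z(-6, -7)*J(7, -1) + U(8) = (4*(-7)*(-7 - 3*(-6)))*(-1) - ¼*8 = (4*(-7)*(-7 + 18))*(-1) - 2 = (4*(-7)*11)*(-1) - 2 = -308*(-1) - 2 = 308 - 2 = 306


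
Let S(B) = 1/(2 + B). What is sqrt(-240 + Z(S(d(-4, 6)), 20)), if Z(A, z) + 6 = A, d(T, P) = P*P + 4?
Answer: I*sqrt(433902)/42 ≈ 15.684*I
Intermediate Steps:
d(T, P) = 4 + P**2 (d(T, P) = P**2 + 4 = 4 + P**2)
Z(A, z) = -6 + A
sqrt(-240 + Z(S(d(-4, 6)), 20)) = sqrt(-240 + (-6 + 1/(2 + (4 + 6**2)))) = sqrt(-240 + (-6 + 1/(2 + (4 + 36)))) = sqrt(-240 + (-6 + 1/(2 + 40))) = sqrt(-240 + (-6 + 1/42)) = sqrt(-240 - 251/42) = sqrt(-10331/42) = I*sqrt(433902)/42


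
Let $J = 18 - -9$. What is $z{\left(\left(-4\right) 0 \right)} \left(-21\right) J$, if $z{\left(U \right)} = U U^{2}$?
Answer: $0$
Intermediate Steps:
$J = 27$ ($J = 18 + 9 = 27$)
$z{\left(U \right)} = U^{3}$
$z{\left(\left(-4\right) 0 \right)} \left(-21\right) J = \left(\left(-4\right) 0\right)^{3} \left(-21\right) 27 = 0^{3} \left(-21\right) 27 = 0 \left(-21\right) 27 = 0 \cdot 27 = 0$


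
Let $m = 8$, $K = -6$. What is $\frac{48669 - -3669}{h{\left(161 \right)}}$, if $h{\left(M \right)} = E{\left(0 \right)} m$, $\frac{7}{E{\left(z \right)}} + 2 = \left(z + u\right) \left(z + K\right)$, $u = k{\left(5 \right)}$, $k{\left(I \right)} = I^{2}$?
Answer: $- \frac{994422}{7} \approx -1.4206 \cdot 10^{5}$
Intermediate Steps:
$u = 25$ ($u = 5^{2} = 25$)
$E{\left(z \right)} = \frac{7}{-2 + \left(-6 + z\right) \left(25 + z\right)}$ ($E{\left(z \right)} = \frac{7}{-2 + \left(z + 25\right) \left(z - 6\right)} = \frac{7}{-2 + \left(25 + z\right) \left(-6 + z\right)} = \frac{7}{-2 + \left(-6 + z\right) \left(25 + z\right)}$)
$h{\left(M \right)} = - \frac{7}{19}$ ($h{\left(M \right)} = \frac{7}{-152 + 0^{2} + 19 \cdot 0} \cdot 8 = \frac{7}{-152 + 0 + 0} \cdot 8 = \frac{7}{-152} \cdot 8 = 7 \left(- \frac{1}{152}\right) 8 = \left(- \frac{7}{152}\right) 8 = - \frac{7}{19}$)
$\frac{48669 - -3669}{h{\left(161 \right)}} = \frac{48669 - -3669}{- \frac{7}{19}} = \left(48669 + 3669\right) \left(- \frac{19}{7}\right) = 52338 \left(- \frac{19}{7}\right) = - \frac{994422}{7}$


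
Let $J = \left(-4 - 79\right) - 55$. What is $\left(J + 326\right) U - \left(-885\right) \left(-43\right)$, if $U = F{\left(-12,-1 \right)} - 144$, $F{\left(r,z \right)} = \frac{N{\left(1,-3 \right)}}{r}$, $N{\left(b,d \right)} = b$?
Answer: $- \frac{195428}{3} \approx -65143.0$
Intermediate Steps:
$J = -138$ ($J = -83 - 55 = -138$)
$F{\left(r,z \right)} = \frac{1}{r}$ ($F{\left(r,z \right)} = 1 \frac{1}{r} = \frac{1}{r}$)
$U = - \frac{1729}{12}$ ($U = \frac{1}{-12} - 144 = - \frac{1}{12} - 144 = - \frac{1729}{12} \approx -144.08$)
$\left(J + 326\right) U - \left(-885\right) \left(-43\right) = \left(-138 + 326\right) \left(- \frac{1729}{12}\right) - \left(-885\right) \left(-43\right) = 188 \left(- \frac{1729}{12}\right) - 38055 = - \frac{81263}{3} - 38055 = - \frac{195428}{3}$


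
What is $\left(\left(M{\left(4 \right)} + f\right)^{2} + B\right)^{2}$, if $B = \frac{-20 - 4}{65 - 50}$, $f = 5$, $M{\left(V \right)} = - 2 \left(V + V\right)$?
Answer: $\frac{356409}{25} \approx 14256.0$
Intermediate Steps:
$M{\left(V \right)} = - 4 V$ ($M{\left(V \right)} = - 2 \cdot 2 V = - 4 V$)
$B = - \frac{8}{5}$ ($B = - \frac{24}{15} = \left(-24\right) \frac{1}{15} = - \frac{8}{5} \approx -1.6$)
$\left(\left(M{\left(4 \right)} + f\right)^{2} + B\right)^{2} = \left(\left(\left(-4\right) 4 + 5\right)^{2} - \frac{8}{5}\right)^{2} = \left(\left(-16 + 5\right)^{2} - \frac{8}{5}\right)^{2} = \left(\left(-11\right)^{2} - \frac{8}{5}\right)^{2} = \left(121 - \frac{8}{5}\right)^{2} = \left(\frac{597}{5}\right)^{2} = \frac{356409}{25}$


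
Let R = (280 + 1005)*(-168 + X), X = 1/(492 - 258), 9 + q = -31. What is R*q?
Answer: 1010292700/117 ≈ 8.6350e+6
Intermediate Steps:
q = -40 (q = -9 - 31 = -40)
X = 1/234 ≈ 0.0042735
R = -50514635/234 (R = (280 + 1005)*(-168 + 1/234) = 1285*(-39311/234) = -50514635/234 ≈ -2.1587e+5)
R*q = -50514635/234*(-40) = 1010292700/117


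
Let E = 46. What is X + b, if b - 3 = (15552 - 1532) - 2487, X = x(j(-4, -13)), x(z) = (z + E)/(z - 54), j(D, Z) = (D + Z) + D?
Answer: 34607/3 ≈ 11536.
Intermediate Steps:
j(D, Z) = Z + 2*D
x(z) = (46 + z)/(-54 + z) (x(z) = (z + 46)/(z - 54) = (46 + z)/(-54 + z))
X = -1/3 (X = (46 + (-13 + 2*(-4)))/(-54 + (-13 + 2*(-4))) = (46 + (-13 - 8))/(-54 + (-13 - 8)) = (46 - 21)/(-54 - 21) = 25/(-75) = -1/75*25 = -1/3 ≈ -0.33333)
b = 11536 (b = 3 + ((15552 - 1532) - 2487) = 3 + (14020 - 2487) = 3 + 11533 = 11536)
X + b = -1/3 + 11536 = 34607/3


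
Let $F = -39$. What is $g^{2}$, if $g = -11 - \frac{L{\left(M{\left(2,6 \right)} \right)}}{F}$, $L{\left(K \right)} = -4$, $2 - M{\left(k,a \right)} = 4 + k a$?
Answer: $\frac{187489}{1521} \approx 123.27$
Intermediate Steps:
$M{\left(k,a \right)} = -2 - a k$ ($M{\left(k,a \right)} = 2 - \left(4 + k a\right) = 2 - \left(4 + a k\right) = -2 - a k$)
$g = - \frac{433}{39}$ ($g = -11 - - \frac{4}{-39} = -11 - \left(-4\right) \left(- \frac{1}{39}\right) = -11 - \frac{4}{39} = - \frac{433}{39} \approx -11.103$)
$g^{2} = \left(- \frac{433}{39}\right)^{2} = \frac{187489}{1521}$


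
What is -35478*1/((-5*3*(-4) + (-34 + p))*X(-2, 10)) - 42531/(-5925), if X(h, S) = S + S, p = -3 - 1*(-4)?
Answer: -231161/3950 ≈ -58.522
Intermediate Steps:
p = 1 (p = -3 + 4 = 1)
X(h, S) = 2*S
-35478*1/((-5*3*(-4) + (-34 + p))*X(-2, 10)) - 42531/(-5925) = -35478*1/(20*(-5*3*(-4) + (-34 + 1))) - 42531/(-5925) = -35478*1/(20*(-15*(-4) - 33)) - 42531*(-1/5925) = -35478*1/(20*(60 - 33)) + 14177/1975 = -35478/(20*27) + 14177/1975 = -35478/540 + 14177/1975 = -35478*1/540 + 14177/1975 = -657/10 + 14177/1975 = -231161/3950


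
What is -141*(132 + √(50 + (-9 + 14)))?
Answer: -18612 - 141*√55 ≈ -19658.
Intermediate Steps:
-141*(132 + √(50 + (-9 + 14))) = -141*(132 + √(50 + 5)) = -141*(132 + √55) = -18612 - 141*√55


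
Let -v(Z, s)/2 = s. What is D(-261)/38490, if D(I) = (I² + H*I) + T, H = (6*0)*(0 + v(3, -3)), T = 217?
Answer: 34169/19245 ≈ 1.7755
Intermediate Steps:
v(Z, s) = -2*s
H = 0 (H = (6*0)*(0 - 2*(-3)) = 0*(0 + 6) = 0*6 = 0)
D(I) = 217 + I² (D(I) = (I² + 0*I) + 217 = (I² + 0) + 217 = I² + 217 = 217 + I²)
D(-261)/38490 = (217 + (-261)²)/38490 = (217 + 68121)*(1/38490) = 68338*(1/38490) = 34169/19245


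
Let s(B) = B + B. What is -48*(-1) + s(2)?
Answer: 52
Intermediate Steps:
s(B) = 2*B
-48*(-1) + s(2) = -48*(-1) + 2*2 = 48 + 4 = 52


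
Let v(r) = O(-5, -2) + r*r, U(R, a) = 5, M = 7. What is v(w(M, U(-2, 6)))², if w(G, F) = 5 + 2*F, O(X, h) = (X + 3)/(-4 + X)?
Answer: 4108729/81 ≈ 50725.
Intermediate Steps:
O(X, h) = (3 + X)/(-4 + X)
v(r) = 2/9 + r² (v(r) = (3 - 5)/(-4 - 5) + r*r = -2/(-9) + r² = -⅑*(-2) + r² = 2/9 + r²)
v(w(M, U(-2, 6)))² = (2/9 + (5 + 2*5)²)² = (2/9 + (5 + 10)²)² = (2/9 + 15²)² = (2/9 + 225)² = (2027/9)² = 4108729/81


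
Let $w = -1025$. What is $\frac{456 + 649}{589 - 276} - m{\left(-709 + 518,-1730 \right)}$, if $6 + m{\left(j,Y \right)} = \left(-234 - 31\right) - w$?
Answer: $- \frac{234897}{313} \approx -750.47$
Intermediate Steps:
$m{\left(j,Y \right)} = 754$ ($m{\left(j,Y \right)} = -6 - -760 = -6 + \left(\left(-234 - 31\right) + 1025\right) = -6 + \left(-265 + 1025\right) = -6 + 760 = 754$)
$\frac{456 + 649}{589 - 276} - m{\left(-709 + 518,-1730 \right)} = \frac{456 + 649}{589 - 276} - 754 = \frac{1105}{313} - 754 = - \frac{234897}{313}$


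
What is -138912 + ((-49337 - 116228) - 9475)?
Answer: -313952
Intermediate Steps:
-138912 + ((-49337 - 116228) - 9475) = -138912 + (-165565 - 9475) = -138912 - 175040 = -313952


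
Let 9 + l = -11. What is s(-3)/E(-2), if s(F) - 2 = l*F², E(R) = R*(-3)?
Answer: -89/3 ≈ -29.667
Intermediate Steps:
l = -20 (l = -9 - 11 = -20)
E(R) = -3*R
s(F) = 2 - 20*F²
s(-3)/E(-2) = (2 - 20*(-3)²)/((-3*(-2))) = (2 - 20*9)/6 = (2 - 180)*(⅙) = -178*⅙ = -89/3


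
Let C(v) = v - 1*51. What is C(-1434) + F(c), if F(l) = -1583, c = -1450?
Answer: -3068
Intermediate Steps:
C(v) = -51 + v (C(v) = v - 51 = -51 + v)
C(-1434) + F(c) = (-51 - 1434) - 1583 = -1485 - 1583 = -3068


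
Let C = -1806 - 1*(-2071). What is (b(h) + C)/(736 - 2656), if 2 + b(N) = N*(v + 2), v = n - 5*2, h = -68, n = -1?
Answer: -175/384 ≈ -0.45573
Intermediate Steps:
v = -11 (v = -1 - 5*2 = -1 - 10 = -11)
C = 265 (C = -1806 + 2071 = 265)
b(N) = -2 - 9*N (b(N) = -2 + N*(-11 + 2) = -2 + N*(-9) = -2 - 9*N)
(b(h) + C)/(736 - 2656) = ((-2 - 9*(-68)) + 265)/(736 - 2656) = ((-2 + 612) + 265)/(-1920) = (610 + 265)*(-1/1920) = 875*(-1/1920) = -175/384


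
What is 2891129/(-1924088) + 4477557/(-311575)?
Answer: -9516017211191/599497718600 ≈ -15.873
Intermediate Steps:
2891129/(-1924088) + 4477557/(-311575) = 2891129*(-1/1924088) + 4477557*(-1/311575) = -2891129/1924088 - 4477557/311575 = -9516017211191/599497718600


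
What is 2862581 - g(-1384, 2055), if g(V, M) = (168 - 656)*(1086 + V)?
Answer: 2717157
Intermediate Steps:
g(V, M) = -529968 - 488*V (g(V, M) = -488*(1086 + V) = -529968 - 488*V)
2862581 - g(-1384, 2055) = 2862581 - (-529968 - 488*(-1384)) = 2862581 - (-529968 + 675392) = 2862581 - 1*145424 = 2862581 - 145424 = 2717157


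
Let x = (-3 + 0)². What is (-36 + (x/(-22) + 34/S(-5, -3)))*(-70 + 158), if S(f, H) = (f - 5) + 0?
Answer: -17516/5 ≈ -3503.2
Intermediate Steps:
S(f, H) = -5 + f (S(f, H) = (-5 + f) + 0 = -5 + f)
x = 9 (x = (-3)² = 9)
(-36 + (x/(-22) + 34/S(-5, -3)))*(-70 + 158) = (-36 + (9/(-22) + 34/(-5 - 5)))*(-70 + 158) = (-36 + (9*(-1/22) + 34/(-10)))*88 = (-36 + (-9/22 + 34*(-⅒)))*88 = (-36 + (-9/22 - 17/5))*88 = (-36 - 419/110)*88 = -4379/110*88 = -17516/5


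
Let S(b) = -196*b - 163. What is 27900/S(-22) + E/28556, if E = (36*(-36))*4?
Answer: 21533444/3291079 ≈ 6.5430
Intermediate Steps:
S(b) = -163 - 196*b
E = -5184 (E = -1296*4 = -5184)
27900/S(-22) + E/28556 = 27900/(-163 - 196*(-22)) - 5184/28556 = 27900/(-163 + 4312) - 5184*1/28556 = 27900/4149 - 1296/7139 = 27900*(1/4149) - 1296/7139 = 3100/461 - 1296/7139 = 21533444/3291079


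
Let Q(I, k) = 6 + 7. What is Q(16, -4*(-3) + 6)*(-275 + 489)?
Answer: 2782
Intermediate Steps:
Q(I, k) = 13
Q(16, -4*(-3) + 6)*(-275 + 489) = 13*(-275 + 489) = 13*214 = 2782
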